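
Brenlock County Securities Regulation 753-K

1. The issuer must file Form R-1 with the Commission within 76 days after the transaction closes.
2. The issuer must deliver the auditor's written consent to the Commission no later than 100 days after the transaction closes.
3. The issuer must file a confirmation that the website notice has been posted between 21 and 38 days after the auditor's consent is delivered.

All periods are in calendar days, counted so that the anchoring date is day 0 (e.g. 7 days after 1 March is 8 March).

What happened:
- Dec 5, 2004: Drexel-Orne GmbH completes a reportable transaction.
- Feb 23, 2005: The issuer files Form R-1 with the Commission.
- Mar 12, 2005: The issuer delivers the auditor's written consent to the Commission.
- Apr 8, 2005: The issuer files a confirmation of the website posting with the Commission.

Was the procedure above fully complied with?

No

Step 1: 76 days after Dec 5, 2004 (when the transaction closes) is Feb 19, 2005; not done until Feb 23, 2005, 4 days after the deadline.
The procedure was therefore not followed at step 1.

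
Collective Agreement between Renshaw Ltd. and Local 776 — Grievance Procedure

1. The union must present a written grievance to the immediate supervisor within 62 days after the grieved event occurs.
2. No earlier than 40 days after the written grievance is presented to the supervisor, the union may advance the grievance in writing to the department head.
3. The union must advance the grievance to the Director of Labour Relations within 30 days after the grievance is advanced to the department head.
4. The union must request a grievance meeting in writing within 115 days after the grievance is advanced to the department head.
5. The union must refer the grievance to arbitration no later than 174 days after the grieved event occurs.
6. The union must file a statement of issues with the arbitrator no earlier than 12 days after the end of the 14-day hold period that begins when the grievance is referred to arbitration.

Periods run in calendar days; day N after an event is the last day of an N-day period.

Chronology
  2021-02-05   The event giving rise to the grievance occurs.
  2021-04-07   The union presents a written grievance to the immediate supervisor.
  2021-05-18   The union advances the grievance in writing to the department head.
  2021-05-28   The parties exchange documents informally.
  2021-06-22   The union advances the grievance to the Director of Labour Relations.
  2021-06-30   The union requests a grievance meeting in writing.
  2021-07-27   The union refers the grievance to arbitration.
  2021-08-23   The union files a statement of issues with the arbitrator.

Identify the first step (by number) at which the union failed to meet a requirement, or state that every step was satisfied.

Step 1 — counting 62 days from 2021-02-05 (when the grieved event occurs) gives a deadline of 2021-04-08; completed 2021-04-07, before the deadline.
Step 2 — must wait 40 days from 2021-04-07 (when the written grievance is presented to the supervisor), so not before 2021-05-17; done 2021-05-18, after the minimum wait.
Step 3 — counting 30 days from 2021-05-18 (when the grievance is advanced to the department head) gives a deadline of 2021-06-17; 2021-06-22 misses that deadline by 5 days.
Later steps need not be reached.

Step 3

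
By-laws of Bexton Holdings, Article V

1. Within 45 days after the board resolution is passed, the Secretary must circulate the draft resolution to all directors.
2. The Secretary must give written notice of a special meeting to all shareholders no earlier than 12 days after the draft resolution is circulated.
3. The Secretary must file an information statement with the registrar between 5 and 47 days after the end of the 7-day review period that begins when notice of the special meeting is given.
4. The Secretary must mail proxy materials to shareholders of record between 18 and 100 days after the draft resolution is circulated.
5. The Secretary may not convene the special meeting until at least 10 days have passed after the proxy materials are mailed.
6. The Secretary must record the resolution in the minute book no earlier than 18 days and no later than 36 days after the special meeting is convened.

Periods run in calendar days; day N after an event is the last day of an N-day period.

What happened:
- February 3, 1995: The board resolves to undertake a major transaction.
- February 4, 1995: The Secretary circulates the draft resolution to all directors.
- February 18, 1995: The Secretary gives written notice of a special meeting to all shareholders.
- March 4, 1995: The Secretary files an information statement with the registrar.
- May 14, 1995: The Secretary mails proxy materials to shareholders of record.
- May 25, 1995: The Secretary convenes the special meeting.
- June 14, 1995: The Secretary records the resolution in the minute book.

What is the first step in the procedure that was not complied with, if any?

Step 1: 45 days after February 3, 1995 (when the board resolution is passed) is March 20, 1995; February 4, 1995 is within that limit.
Step 2: the earliest permitted date is 12 days after February 4, 1995 (when the draft resolution is circulated), i.e. February 16, 1995; done February 18, 1995 — permitted.
Step 3: the window is 5–47 days after February 25, 1995 (end of the 7-day review period, which began when notice of the special meeting is given on February 18, 1995), so March 2, 1995 through April 13, 1995; March 4, 1995 falls inside that range.
Step 4: the window is 18–100 days after February 4, 1995 (when the draft resolution is circulated), so February 22, 1995 through May 15, 1995; done May 14, 1995 — within the window.
Step 5: the earliest permitted date is 10 days after May 14, 1995 (when the proxy materials are mailed), i.e. May 24, 1995; done May 25, 1995 — permitted.
Step 6: the window is 18–36 days after May 25, 1995 (when the special meeting is convened), so June 12, 1995 through June 30, 1995; June 14, 1995 falls inside that range.

None — every step was satisfied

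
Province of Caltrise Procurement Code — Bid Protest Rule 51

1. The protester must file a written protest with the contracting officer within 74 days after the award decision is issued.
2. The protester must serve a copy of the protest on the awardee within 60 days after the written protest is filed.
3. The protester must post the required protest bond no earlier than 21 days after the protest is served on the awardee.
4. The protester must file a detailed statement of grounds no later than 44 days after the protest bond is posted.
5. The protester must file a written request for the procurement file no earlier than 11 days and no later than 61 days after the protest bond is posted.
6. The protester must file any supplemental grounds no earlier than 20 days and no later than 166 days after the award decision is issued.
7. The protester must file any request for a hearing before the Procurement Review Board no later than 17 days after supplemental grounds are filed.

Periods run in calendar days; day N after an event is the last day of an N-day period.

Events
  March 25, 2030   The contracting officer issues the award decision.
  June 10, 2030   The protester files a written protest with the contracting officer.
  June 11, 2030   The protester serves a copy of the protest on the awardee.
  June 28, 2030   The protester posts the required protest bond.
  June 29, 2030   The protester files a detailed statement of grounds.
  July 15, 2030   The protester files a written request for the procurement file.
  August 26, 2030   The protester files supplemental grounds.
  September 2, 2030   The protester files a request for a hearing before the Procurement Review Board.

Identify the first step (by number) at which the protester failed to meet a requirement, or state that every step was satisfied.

Step 1

Step 1: 74 days after March 25, 2030 (when the award decision is issued) is June 7, 2030; June 10, 2030 misses that deadline by 3 days.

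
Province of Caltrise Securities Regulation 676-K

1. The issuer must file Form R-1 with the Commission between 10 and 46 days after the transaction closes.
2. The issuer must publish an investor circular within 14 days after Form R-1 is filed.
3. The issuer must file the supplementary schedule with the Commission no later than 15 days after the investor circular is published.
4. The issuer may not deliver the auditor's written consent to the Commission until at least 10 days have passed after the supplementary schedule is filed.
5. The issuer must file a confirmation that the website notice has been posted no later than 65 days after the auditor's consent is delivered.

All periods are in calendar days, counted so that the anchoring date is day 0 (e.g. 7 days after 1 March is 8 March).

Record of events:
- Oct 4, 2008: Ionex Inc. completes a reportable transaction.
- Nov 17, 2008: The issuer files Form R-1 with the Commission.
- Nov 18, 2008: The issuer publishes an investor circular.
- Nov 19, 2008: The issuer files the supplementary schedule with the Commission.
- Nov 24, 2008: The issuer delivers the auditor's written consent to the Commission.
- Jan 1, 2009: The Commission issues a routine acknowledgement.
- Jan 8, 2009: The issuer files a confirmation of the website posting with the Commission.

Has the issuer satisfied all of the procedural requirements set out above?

(1) the permitted window runs from Oct 4, 2008 + 10 = Oct 14, 2008 to Oct 4, 2008 + 46 = Nov 19, 2008; Nov 17, 2008 falls inside that range.
(2) due by Nov 17, 2008 + 14 days = Dec 1, 2008; done Nov 18, 2008 — timely.
(3) due by Nov 18, 2008 + 15 days = Dec 3, 2008; done Nov 19, 2008 — timely.
(4) permitted from Nov 19, 2008 + 10 days = Nov 29, 2008 onward; Nov 24, 2008 is 5 days before the earliest permitted date.

No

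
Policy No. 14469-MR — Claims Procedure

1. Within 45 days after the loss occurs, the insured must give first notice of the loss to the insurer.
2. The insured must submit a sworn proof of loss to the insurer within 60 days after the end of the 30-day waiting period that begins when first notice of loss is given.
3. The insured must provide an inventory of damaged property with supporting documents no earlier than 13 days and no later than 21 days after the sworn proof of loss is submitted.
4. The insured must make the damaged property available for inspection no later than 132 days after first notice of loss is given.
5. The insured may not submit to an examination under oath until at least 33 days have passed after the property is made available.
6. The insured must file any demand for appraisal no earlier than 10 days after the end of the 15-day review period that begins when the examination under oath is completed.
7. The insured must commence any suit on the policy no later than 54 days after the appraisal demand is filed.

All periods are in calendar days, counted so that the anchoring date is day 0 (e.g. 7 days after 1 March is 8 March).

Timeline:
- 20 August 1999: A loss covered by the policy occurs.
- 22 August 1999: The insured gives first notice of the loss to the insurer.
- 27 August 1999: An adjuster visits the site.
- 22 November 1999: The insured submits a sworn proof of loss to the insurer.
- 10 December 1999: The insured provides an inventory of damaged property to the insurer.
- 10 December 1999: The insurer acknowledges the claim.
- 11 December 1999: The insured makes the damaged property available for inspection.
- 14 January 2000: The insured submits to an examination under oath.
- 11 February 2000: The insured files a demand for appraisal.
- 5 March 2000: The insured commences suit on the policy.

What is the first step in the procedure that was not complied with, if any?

Step 2

Step 1 — counting 45 days from 20 August 1999 (when the loss occurs) gives a deadline of 4 October 1999; 22 August 1999 is within that limit.
Step 2 — counting 60 days from 21 September 1999 (end of the 30-day waiting period, which began when first notice of loss is given on 22 August 1999) gives a deadline of 20 November 1999; 22 November 1999 misses that deadline by 2 days.
That is the first point of non-compliance.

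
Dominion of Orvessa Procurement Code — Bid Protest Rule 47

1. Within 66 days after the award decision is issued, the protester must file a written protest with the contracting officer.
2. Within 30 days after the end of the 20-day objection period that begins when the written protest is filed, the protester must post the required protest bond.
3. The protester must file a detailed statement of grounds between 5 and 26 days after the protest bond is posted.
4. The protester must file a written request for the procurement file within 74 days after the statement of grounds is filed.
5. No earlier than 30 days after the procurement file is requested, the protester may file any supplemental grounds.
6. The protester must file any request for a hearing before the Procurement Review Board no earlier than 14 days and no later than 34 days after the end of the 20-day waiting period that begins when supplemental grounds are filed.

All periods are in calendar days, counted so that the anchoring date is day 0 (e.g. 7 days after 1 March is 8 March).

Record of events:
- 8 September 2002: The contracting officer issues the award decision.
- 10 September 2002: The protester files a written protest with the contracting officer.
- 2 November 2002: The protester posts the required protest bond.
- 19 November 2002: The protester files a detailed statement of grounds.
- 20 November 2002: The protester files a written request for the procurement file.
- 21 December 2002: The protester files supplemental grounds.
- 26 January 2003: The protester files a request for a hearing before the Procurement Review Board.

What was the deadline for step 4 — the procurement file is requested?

Step 4 runs from 19 November 2002, when the statement of grounds is filed. 74 days after 19 November 2002 is 1 February 2003.

1 February 2003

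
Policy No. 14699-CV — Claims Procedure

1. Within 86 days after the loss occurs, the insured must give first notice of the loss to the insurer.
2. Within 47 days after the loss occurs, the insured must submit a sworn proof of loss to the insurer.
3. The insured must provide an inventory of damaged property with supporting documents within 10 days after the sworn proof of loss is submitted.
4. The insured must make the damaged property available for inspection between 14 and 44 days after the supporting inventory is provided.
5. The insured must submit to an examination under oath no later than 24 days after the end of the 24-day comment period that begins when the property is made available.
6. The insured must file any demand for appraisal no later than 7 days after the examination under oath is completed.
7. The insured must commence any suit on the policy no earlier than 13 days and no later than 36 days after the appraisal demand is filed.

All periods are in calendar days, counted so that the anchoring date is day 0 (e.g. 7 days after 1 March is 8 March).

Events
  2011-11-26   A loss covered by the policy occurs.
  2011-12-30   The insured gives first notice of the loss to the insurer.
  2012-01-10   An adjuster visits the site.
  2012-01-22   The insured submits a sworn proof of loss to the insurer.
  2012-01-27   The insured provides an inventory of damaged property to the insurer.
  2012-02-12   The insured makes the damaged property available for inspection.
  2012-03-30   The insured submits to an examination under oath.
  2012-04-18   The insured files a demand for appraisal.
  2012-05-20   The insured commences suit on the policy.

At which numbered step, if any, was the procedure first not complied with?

Step 1 — counting 86 days from 2011-11-26 (when the loss occurs) gives a deadline of 2012-02-20; completed 2011-12-30, before the deadline.
Step 2 — counting 47 days from 2011-11-26 (when the loss occurs) gives a deadline of 2012-01-12; not done until 2012-01-22, 10 days after the deadline.

Step 2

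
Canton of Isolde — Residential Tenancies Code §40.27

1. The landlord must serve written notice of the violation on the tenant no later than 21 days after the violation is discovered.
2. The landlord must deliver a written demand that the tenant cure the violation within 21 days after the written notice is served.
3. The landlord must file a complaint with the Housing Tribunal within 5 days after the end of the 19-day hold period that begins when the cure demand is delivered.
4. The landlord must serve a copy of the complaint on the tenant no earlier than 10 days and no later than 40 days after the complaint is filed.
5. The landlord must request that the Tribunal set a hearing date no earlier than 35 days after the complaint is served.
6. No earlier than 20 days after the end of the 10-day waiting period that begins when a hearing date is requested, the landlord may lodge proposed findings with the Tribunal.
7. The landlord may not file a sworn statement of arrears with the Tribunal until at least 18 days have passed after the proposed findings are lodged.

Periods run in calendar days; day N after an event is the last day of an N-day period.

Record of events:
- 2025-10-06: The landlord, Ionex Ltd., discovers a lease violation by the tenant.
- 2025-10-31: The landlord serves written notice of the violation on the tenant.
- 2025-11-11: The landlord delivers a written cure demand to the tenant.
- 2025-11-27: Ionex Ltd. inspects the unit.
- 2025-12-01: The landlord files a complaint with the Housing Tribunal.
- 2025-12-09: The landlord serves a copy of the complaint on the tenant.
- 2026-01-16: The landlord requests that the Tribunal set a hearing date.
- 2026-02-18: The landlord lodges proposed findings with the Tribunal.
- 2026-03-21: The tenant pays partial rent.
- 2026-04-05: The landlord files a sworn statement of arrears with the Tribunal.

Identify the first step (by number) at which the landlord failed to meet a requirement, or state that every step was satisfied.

Step 1 — counting 21 days from 2025-10-06 (when the violation is discovered) gives a deadline of 2025-10-27; done 2025-10-31 — 4 days late.

Step 1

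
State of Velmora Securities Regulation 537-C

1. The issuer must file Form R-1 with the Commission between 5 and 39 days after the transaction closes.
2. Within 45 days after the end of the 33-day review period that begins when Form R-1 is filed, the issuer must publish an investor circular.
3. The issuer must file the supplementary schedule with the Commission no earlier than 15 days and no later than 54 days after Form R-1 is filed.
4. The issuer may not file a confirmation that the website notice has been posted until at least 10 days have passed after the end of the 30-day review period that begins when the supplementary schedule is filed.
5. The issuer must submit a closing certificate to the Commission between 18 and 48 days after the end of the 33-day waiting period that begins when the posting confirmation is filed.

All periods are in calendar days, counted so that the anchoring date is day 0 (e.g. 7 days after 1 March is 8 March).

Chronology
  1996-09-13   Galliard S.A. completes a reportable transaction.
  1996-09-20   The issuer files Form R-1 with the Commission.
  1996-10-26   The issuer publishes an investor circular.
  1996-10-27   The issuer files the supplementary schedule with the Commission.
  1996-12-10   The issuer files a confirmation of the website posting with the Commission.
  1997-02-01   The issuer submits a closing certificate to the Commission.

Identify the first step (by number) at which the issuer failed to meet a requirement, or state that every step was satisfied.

None — every step was satisfied

Step 1 — 5 and 39 days from 1996-09-13 (when the transaction closes) are 1996-09-18 and 1996-10-22 respectively; 1996-09-20 falls inside that range.
Step 2 — counting 45 days from 1996-10-23 (end of the 33-day review period, which began when Form R-1 is filed on 1996-09-20) gives a deadline of 1996-12-07; completed 1996-10-26, before the deadline.
Step 3 — 15 and 54 days from 1996-09-20 (when Form R-1 is filed) are 1996-10-05 and 1996-11-13 respectively; 1996-10-27 falls inside that range.
Step 4 — must wait 10 days from 1996-11-26 (end of the 30-day review period, which began when the supplementary schedule is filed on 1996-10-27), so not before 1996-12-06; done 1996-12-10, after the minimum wait.
Step 5 — 18 and 48 days from 1997-01-12 (end of the 33-day waiting period, which began when the posting confirmation is filed on 1996-12-10) are 1997-01-30 and 1997-03-01 respectively; done 1997-02-01, which is between those dates.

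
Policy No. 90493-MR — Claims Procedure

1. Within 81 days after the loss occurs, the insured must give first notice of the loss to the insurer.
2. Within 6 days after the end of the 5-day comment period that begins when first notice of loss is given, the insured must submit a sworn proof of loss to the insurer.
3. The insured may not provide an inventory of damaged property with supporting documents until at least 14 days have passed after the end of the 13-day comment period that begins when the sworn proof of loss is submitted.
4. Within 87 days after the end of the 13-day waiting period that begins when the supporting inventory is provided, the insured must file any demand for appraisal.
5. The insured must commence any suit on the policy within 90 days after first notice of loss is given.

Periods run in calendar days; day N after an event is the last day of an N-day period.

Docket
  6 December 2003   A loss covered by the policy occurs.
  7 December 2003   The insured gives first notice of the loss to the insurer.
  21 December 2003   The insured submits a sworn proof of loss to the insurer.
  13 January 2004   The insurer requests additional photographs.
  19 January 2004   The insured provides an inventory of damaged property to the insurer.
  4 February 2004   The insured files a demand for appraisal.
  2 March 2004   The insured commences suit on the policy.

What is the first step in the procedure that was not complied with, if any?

(1) due by 6 December 2003 + 81 days = 25 February 2004; 7 December 2003 is within that limit.
(2) due by 12 December 2003 + 6 days = 18 December 2003; done 21 December 2003 — 3 days late.

Step 2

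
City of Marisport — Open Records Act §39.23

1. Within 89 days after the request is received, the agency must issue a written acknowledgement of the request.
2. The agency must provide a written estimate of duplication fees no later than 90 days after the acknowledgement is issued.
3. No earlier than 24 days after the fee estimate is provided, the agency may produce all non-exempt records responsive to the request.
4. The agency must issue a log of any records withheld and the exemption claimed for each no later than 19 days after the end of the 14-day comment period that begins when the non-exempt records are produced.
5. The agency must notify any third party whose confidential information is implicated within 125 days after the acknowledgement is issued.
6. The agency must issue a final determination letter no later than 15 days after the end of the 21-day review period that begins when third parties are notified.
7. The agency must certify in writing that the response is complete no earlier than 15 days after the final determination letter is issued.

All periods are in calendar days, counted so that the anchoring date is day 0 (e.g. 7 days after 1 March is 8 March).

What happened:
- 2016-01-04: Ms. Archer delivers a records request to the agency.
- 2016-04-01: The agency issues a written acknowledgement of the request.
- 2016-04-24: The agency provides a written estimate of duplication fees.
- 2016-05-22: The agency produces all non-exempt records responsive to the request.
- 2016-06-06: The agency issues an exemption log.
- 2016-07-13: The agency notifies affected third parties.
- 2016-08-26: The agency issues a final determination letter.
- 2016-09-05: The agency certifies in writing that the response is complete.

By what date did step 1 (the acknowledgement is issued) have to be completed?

2016-04-02

Step 1 runs from 2016-01-04, when the request is received. 89 days after 2016-01-04 is 2016-04-02.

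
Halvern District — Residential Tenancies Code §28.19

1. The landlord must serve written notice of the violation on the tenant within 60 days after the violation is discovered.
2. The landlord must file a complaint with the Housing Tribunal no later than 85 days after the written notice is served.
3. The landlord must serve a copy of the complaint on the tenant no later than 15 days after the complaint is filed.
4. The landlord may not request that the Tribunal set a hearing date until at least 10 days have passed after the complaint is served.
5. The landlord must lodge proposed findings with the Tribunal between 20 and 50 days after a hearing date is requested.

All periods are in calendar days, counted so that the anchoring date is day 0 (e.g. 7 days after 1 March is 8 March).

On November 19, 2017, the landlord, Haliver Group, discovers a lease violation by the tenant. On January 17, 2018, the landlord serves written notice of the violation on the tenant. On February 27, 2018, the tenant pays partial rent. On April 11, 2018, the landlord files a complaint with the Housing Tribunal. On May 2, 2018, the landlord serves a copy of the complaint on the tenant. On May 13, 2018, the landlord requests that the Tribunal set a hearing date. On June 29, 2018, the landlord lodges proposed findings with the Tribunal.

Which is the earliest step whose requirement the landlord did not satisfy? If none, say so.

Step 3

(1) due by November 19, 2017 + 60 days = January 18, 2018; completed January 17, 2018, before the deadline.
(2) due by January 17, 2018 + 85 days = April 12, 2018; April 11, 2018 is within that limit.
(3) due by April 11, 2018 + 15 days = April 26, 2018; not done until May 2, 2018, 6 days after the deadline.
No need to go further; step 3 was not satisfied.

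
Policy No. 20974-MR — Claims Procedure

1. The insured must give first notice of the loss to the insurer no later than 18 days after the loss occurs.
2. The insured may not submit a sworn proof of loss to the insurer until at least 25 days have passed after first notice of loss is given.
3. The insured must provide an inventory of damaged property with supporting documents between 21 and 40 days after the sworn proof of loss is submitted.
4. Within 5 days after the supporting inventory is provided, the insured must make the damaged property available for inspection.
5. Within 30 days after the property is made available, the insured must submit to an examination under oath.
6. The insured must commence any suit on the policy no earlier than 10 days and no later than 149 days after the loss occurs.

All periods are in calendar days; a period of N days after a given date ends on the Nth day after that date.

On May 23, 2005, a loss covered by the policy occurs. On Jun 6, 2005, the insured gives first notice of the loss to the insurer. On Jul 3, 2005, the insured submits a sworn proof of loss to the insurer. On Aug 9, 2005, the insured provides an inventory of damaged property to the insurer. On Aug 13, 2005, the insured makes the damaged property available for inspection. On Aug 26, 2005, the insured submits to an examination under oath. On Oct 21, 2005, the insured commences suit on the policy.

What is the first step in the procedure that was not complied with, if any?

Step 1: 18 days after May 23, 2005 (when the loss occurs) is Jun 10, 2005; Jun 6, 2005 is within that limit.
Step 2: the earliest permitted date is 25 days after Jun 6, 2005 (when first notice of loss is given), i.e. Jul 1, 2005; Jul 3, 2005 is on or after that date.
Step 3: the window is 21–40 days after Jul 3, 2005 (when the sworn proof of loss is submitted), so Jul 24, 2005 through Aug 12, 2005; done Aug 9, 2005 — within the window.
Step 4: 5 days after Aug 9, 2005 (when the supporting inventory is provided) is Aug 14, 2005; Aug 13, 2005 is within that limit.
Step 5: 30 days after Aug 13, 2005 (when the property is made available) is Sep 12, 2005; done Aug 26, 2005 — timely.
Step 6: the window is 10–149 days after May 23, 2005 (when the loss occurs), so Jun 2, 2005 through Oct 19, 2005; done Oct 21, 2005 — 2 days after the window closed.

Step 6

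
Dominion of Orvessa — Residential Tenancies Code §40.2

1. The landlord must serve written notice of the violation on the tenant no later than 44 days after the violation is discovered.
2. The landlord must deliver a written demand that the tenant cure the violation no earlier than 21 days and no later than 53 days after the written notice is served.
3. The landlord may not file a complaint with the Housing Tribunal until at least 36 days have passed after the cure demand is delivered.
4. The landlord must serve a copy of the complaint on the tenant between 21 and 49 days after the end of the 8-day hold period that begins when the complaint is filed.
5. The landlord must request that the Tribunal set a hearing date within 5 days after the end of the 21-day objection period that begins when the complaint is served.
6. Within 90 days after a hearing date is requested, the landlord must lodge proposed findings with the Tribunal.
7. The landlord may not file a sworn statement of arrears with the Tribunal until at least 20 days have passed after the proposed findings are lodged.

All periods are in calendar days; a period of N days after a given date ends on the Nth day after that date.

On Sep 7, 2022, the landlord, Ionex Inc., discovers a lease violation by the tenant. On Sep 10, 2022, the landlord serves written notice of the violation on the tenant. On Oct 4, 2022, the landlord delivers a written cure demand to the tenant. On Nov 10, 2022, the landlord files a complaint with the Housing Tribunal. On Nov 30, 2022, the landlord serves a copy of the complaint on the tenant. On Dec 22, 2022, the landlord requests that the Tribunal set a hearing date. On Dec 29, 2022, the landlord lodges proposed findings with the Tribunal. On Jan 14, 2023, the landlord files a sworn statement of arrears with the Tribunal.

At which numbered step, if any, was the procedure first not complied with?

Step 4

Step 1 — counting 44 days from Sep 7, 2022 (when the violation is discovered) gives a deadline of Oct 21, 2022; Sep 10, 2022 is within that limit.
Step 2 — 21 and 53 days from Sep 10, 2022 (when the written notice is served) are Oct 1, 2022 and Nov 2, 2022 respectively; Oct 4, 2022 falls inside that range.
Step 3 — must wait 36 days from Oct 4, 2022 (when the cure demand is delivered), so not before Nov 9, 2022; done Nov 10, 2022, after the minimum wait.
Step 4 — 21 and 49 days from Nov 18, 2022 (end of the 8-day hold period, which began when the complaint is filed on Nov 10, 2022) are Dec 9, 2022 and Jan 6, 2023 respectively; done Nov 30, 2022 — 9 days before the window opened.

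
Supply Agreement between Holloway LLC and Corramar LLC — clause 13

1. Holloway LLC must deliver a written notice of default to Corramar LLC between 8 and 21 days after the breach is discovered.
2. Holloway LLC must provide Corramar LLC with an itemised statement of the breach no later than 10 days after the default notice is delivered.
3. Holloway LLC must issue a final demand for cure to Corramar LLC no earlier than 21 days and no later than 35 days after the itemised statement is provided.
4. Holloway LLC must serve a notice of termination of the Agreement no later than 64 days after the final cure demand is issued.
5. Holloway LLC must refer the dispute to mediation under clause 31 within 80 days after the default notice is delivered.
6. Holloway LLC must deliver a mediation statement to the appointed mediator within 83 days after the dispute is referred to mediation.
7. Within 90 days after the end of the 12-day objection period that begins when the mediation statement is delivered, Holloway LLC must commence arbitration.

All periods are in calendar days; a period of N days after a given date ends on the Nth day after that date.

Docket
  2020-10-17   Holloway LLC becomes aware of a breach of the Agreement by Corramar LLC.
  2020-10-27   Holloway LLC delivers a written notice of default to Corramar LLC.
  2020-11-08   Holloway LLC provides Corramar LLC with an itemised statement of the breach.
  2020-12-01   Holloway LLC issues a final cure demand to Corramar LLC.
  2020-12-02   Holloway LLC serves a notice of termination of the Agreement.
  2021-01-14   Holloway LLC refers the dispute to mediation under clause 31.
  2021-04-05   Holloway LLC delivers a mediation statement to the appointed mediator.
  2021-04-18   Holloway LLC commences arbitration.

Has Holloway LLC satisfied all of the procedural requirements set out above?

No

(1) the permitted window runs from 2020-10-17 + 8 = 2020-10-25 to 2020-10-17 + 21 = 2020-11-07; 2020-10-27 falls inside that range.
(2) due by 2020-10-27 + 10 days = 2020-11-06; not done until 2020-11-08, 2 days after the deadline.
The procedure was therefore not followed at step 2.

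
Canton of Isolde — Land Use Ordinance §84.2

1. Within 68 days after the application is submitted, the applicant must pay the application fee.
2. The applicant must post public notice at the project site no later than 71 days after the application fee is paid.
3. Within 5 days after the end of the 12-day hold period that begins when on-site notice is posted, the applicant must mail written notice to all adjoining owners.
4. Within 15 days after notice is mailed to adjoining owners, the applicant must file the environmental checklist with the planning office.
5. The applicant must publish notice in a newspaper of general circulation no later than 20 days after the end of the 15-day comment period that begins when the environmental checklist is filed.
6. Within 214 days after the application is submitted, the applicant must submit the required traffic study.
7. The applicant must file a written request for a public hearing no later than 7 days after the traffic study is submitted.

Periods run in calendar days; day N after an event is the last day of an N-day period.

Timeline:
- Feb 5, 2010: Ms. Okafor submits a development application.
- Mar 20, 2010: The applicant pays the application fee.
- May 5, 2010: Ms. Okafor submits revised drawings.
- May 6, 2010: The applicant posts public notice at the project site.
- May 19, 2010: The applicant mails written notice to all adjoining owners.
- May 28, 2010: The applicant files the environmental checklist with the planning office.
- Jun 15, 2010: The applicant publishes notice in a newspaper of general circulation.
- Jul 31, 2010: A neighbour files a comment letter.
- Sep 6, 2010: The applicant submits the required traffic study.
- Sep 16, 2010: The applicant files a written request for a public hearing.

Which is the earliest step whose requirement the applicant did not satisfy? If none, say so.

Step 1: 68 days after Feb 5, 2010 (when the application is submitted) is Apr 14, 2010; done Mar 20, 2010 — timely.
Step 2: 71 days after Mar 20, 2010 (when the application fee is paid) is May 30, 2010; completed May 6, 2010, before the deadline.
Step 3: 5 days after May 18, 2010 (end of the 12-day hold period, which began when on-site notice is posted on May 6, 2010) is May 23, 2010; May 19, 2010 is within that limit.
Step 4: 15 days after May 19, 2010 (when notice is mailed to adjoining owners) is Jun 3, 2010; May 28, 2010 is within that limit.
Step 5: 20 days after Jun 12, 2010 (end of the 15-day comment period, which began when the environmental checklist is filed on May 28, 2010) is Jul 2, 2010; completed Jun 15, 2010, before the deadline.
Step 6: 214 days after Feb 5, 2010 (when the application is submitted) is Sep 7, 2010; done Sep 6, 2010 — timely.
Step 7: 7 days after Sep 6, 2010 (when the traffic study is submitted) is Sep 13, 2010; not done until Sep 16, 2010, 3 days after the deadline.

Step 7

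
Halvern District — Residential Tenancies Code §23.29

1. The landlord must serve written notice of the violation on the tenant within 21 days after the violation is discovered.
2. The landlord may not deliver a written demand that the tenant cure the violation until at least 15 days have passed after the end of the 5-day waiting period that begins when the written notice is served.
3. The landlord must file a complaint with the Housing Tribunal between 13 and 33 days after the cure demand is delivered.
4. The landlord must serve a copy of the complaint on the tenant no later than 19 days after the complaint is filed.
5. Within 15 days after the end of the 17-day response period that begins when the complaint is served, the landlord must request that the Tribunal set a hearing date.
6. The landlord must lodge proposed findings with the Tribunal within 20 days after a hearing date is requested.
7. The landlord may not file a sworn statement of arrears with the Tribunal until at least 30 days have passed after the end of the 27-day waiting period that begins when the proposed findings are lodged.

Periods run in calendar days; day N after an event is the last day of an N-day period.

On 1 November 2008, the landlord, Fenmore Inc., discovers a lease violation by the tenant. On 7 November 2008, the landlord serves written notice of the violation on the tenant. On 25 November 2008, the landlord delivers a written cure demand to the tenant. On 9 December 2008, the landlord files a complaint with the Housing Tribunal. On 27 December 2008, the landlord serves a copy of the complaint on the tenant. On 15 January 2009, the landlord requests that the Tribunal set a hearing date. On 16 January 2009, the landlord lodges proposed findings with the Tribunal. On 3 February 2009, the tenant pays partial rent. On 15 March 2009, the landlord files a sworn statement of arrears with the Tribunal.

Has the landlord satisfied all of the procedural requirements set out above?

No

Step 1 — counting 21 days from 1 November 2008 (when the violation is discovered) gives a deadline of 22 November 2008; 7 November 2008 is within that limit.
Step 2 — must wait 15 days from 12 November 2008 (end of the 5-day waiting period, which began when the written notice is served on 7 November 2008), so not before 27 November 2008; 25 November 2008 is 2 days before the earliest permitted date.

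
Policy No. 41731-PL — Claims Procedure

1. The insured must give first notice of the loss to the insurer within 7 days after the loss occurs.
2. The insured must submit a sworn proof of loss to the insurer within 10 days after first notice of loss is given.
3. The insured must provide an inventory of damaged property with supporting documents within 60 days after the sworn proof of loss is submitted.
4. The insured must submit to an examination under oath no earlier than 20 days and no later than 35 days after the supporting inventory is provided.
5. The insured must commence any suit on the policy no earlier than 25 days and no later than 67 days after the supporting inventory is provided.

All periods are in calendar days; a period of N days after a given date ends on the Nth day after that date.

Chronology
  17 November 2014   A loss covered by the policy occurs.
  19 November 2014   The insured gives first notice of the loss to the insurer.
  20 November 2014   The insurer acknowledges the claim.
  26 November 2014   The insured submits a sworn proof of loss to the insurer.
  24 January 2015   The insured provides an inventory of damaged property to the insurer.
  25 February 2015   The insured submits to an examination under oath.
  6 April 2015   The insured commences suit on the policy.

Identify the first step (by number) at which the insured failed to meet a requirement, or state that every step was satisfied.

Step 1: 7 days after 17 November 2014 (when the loss occurs) is 24 November 2014; done 19 November 2014 — timely.
Step 2: 10 days after 19 November 2014 (when first notice of loss is given) is 29 November 2014; 26 November 2014 is within that limit.
Step 3: 60 days after 26 November 2014 (when the sworn proof of loss is submitted) is 25 January 2015; 24 January 2015 is within that limit.
Step 4: the window is 20–35 days after 24 January 2015 (when the supporting inventory is provided), so 13 February 2015 through 28 February 2015; done 25 February 2015, which is between those dates.
Step 5: the window is 25–67 days after 24 January 2015 (when the supporting inventory is provided), so 18 February 2015 through 1 April 2015; 6 April 2015 is 5 days past the end of the window.
The analysis stops there.

Step 5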